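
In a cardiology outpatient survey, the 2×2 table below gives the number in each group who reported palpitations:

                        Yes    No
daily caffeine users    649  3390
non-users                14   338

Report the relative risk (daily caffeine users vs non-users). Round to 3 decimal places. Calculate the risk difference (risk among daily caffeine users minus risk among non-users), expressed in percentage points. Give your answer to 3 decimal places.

RR = 4.040; RD = 12.091

risk, daily caffeine users = 649/4039 = 0.16068
risk, non-users = 14/352 = 0.03977
RR = 0.16068 / 0.03977 = 4.040
risk difference = 0.16068 − 0.03977 = 0.12091 → 12.091 percentage points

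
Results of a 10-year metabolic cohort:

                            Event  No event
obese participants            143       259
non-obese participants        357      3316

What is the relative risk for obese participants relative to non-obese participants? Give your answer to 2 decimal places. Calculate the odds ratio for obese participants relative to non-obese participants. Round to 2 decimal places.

risk, obese participants = 143/402 = 0.3557
risk, non-obese participants = 357/3673 = 0.0972
RR = 0.3557 / 0.0972 = 3.66
odds, obese participants = 143/259 = 0.5521
odds, non-obese participants = 357/3316 = 0.1077
OR = 0.5521 / 0.1077 = 5.13

RR = 3.66; OR = 5.13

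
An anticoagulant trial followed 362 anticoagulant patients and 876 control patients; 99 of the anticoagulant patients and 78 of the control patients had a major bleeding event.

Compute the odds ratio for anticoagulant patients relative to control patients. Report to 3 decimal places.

OR = (99 × 798) / (263 × 78) = 79002/20514 ≈ 3.851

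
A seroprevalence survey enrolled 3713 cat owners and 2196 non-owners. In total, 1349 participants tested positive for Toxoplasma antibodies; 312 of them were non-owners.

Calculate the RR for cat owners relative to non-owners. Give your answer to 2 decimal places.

1.97

cat owners with the outcome: 1349 − 312 = 1037
cat owners without the outcome: 3713 − 1037 = 2676
non-owners without the outcome: 2196 − 312 = 1884
risk, cat owners = 1037/3713 = 0.2793
risk, non-owners = 312/2196 = 0.1421
RR = 0.2793 / 0.1421 = 1.97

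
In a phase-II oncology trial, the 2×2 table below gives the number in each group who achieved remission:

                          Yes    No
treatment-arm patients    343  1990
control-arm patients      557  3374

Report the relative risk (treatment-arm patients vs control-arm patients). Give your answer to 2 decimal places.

risk, treatment-arm patients = 343/2333 = 0.1470
risk, control-arm patients = 557/3931 = 0.1417
RR = 0.1470 / 0.1417 = 1.04

1.04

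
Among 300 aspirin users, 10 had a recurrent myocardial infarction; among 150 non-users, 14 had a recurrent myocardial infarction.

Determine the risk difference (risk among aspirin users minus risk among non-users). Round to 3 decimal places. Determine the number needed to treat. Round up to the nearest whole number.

risk, aspirin users = 10/300 = 0.03333
risk, non-users = 14/150 = 0.09333
risk difference = 0.03333 − 0.09333 = -0.060
absolute risk difference = 0.060000
1 / 0.060000 = 16.667 → round up → 17

RD = -0.060; NNT = 17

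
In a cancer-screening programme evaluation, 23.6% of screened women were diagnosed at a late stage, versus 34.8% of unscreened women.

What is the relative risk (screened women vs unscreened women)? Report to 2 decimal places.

RR = 0.2360 / 0.3480 = 0.68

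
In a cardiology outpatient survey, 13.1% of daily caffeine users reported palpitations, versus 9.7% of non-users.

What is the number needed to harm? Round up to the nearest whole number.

30

absolute risk difference = 0.034000
1 / 0.034000 = 29.412 → round up → 30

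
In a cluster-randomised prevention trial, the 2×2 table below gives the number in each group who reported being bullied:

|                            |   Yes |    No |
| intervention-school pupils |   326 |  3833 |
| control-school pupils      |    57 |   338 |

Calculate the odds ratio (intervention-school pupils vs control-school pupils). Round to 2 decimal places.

OR = (326 × 338) / (3833 × 57) = 110188/218481 ≈ 0.50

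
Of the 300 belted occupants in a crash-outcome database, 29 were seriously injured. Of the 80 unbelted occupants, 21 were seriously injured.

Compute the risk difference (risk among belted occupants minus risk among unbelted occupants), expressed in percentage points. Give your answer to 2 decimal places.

risk, belted occupants = 29/300 = 0.0967
risk, unbelted occupants = 21/80 = 0.2625
risk difference = 0.0967 − 0.2625 = -0.1658 → -16.58 percentage points

RD: -16.58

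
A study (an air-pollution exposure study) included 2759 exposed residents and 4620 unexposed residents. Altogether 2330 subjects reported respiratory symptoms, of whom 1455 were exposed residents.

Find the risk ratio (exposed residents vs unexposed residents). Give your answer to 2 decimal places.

exposed residents without the outcome: 2759 − 1455 = 1304
unexposed residents with the outcome: 2330 − 1455 = 875
unexposed residents without the outcome: 4620 − 875 = 3745
risk, exposed residents = 1455/2759 = 0.5274
risk, unexposed residents = 875/4620 = 0.1894
RR = 0.5274 / 0.1894 = 2.78

RR ≈ 2.78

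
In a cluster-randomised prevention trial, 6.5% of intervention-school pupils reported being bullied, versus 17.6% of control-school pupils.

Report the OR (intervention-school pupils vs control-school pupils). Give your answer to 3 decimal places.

0.325

odds, intervention-school pupils = 0.0650/0.9350 = 0.0695
odds, control-school pupils = 0.1760/0.8240 = 0.2136
OR = 0.0695 / 0.2136 = 0.325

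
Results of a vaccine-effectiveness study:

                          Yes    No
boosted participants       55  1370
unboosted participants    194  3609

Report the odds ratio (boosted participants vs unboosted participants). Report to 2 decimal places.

odds, boosted participants = 55/1370 = 0.04015
odds, unboosted participants = 194/3609 = 0.05375
OR = 0.04015 / 0.05375 = 0.75

OR = 0.75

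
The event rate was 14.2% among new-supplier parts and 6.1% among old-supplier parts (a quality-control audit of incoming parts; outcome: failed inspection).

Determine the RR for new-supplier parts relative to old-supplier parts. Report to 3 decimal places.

RR = 0.1420 / 0.0610 = 2.328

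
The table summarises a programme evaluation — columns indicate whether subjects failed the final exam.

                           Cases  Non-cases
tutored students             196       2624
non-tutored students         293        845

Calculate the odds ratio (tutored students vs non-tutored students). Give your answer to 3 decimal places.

0.215

odds, tutored students = 196/2624 = 0.0747
odds, non-tutored students = 293/845 = 0.3467
OR = 0.0747 / 0.3467 = 0.215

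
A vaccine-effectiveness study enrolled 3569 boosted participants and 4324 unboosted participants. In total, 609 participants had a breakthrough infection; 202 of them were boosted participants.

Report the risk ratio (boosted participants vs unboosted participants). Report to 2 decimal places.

boosted participants without the outcome: 3569 − 202 = 3367
unboosted participants with the outcome: 609 − 202 = 407
unboosted participants without the outcome: 4324 − 407 = 3917
risk, boosted participants = 202/3569 = 0.0566
risk, unboosted participants = 407/4324 = 0.0941
RR = 0.0566 / 0.0941 = 0.60

RR: 0.60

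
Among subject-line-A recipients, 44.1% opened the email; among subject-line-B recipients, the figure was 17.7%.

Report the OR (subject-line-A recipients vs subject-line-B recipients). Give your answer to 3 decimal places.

OR = 3.668

odds, subject-line-A recipients = 0.4410/0.5590 = 0.7889
odds, subject-line-B recipients = 0.1770/0.8230 = 0.2151
OR = 0.7889 / 0.2151 = 3.668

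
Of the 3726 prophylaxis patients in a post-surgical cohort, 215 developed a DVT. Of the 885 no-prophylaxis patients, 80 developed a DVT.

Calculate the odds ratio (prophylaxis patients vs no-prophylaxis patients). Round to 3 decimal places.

odds, prophylaxis patients = 215/3511 = 0.0612
odds, no-prophylaxis patients = 80/805 = 0.0994
OR = 0.0612 / 0.0994 = 0.616

OR = 0.616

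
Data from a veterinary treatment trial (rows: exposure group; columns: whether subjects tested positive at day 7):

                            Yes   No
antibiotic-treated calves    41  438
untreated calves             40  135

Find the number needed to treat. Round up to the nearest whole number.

risk, antibiotic-treated calves = 41/479 = 0.085595
risk, untreated calves = 40/175 = 0.228571
absolute risk difference = 0.142976
1 / 0.142976 = 6.994 → round up → 7

7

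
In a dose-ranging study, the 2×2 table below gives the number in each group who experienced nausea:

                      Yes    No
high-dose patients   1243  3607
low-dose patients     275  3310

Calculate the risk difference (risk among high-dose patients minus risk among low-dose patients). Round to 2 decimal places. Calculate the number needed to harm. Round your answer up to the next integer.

RD = 0.18; NNH = 6

risk, high-dose patients = 1243/4850 = 0.2563
risk, low-dose patients = 275/3585 = 0.0767
risk difference = 0.2563 − 0.0767 = 0.18
absolute risk difference = 0.179580
1 / 0.179580 = 5.569 → round up → 6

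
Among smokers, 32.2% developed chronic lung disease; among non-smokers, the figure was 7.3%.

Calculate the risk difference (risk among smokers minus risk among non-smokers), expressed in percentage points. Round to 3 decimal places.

RD ≈ 24.900

risk difference = 0.3220 − 0.0730 = 0.2490 → 24.900 percentage points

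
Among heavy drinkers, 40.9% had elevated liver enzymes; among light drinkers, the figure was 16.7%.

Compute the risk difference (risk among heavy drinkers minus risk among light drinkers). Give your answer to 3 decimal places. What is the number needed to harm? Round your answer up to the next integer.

RD = 0.242; NNH = 5

risk difference = 0.4090 − 0.1670 = 0.242
absolute risk difference = 0.242000
1 / 0.242000 = 4.132 → round up → 5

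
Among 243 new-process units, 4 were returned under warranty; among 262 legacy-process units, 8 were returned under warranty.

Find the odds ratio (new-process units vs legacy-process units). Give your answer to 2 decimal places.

OR: 0.53

odds, new-process units = 4/239 = 0.01674
odds, legacy-process units = 8/254 = 0.03150
OR = 0.01674 / 0.03150 = 0.53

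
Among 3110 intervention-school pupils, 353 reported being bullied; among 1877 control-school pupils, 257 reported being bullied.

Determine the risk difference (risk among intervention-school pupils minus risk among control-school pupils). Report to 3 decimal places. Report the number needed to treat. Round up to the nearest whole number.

risk, intervention-school pupils = 353/3110 = 0.1135
risk, control-school pupils = 257/1877 = 0.1369
risk difference = 0.1135 − 0.1369 = -0.023
absolute risk difference = 0.023416
1 / 0.023416 = 42.706 → round up → 43

RD = -0.023; NNT = 43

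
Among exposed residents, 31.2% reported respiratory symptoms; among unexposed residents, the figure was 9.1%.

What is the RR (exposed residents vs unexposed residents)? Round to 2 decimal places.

RR = 0.3120 / 0.0910 = 3.43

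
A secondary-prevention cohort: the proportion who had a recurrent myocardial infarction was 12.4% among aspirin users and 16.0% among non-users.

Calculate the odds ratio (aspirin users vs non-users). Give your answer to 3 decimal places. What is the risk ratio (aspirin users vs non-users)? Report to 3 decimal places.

odds, aspirin users = 0.1240/0.8760 = 0.1416
odds, non-users = 0.1600/0.8400 = 0.1905
OR = 0.1416 / 0.1905 = 0.743
RR = 0.1240 / 0.1600 = 0.775

OR = 0.743; RR = 0.775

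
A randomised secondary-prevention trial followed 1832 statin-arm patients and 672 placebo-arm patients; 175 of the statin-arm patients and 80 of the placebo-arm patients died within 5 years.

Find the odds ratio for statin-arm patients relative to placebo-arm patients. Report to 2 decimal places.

OR = (175 × 592) / (1657 × 80) = 103600/132560 ≈ 0.78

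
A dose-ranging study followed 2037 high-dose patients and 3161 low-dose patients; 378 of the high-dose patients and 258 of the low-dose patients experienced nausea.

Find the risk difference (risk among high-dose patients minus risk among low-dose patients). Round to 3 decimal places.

risk, high-dose patients = 378/2037 = 0.1856
risk, low-dose patients = 258/3161 = 0.0816
risk difference = 0.1856 − 0.0816 = 0.104

0.104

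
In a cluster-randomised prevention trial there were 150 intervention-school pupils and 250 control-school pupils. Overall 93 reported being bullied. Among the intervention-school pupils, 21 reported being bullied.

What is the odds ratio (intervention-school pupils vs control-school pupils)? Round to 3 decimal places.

OR: 0.402

intervention-school pupils without the outcome: 150 − 21 = 129
control-school pupils with the outcome: 93 − 21 = 72
control-school pupils without the outcome: 250 − 72 = 178
odds, intervention-school pupils = 21/129 = 0.1628
odds, control-school pupils = 72/178 = 0.4045
OR = 0.1628 / 0.4045 = 0.402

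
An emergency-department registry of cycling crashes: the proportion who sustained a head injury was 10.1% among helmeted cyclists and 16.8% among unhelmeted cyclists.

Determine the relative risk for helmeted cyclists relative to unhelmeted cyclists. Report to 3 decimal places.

RR = 0.1010 / 0.1680 = 0.601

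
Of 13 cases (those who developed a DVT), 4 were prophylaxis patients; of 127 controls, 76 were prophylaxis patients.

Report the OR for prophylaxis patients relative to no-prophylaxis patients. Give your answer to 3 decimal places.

OR = (4 × 51) / (76 × 9) = 204/684 ≈ 0.298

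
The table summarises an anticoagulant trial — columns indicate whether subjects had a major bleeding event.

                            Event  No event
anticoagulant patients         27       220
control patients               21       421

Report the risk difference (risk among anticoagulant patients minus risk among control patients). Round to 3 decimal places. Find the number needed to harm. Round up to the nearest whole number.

risk, anticoagulant patients = 27/247 = 0.10931
risk, control patients = 21/442 = 0.04751
risk difference = 0.10931 − 0.04751 = 0.062
absolute risk difference = 0.061800
1 / 0.061800 = 16.181 → round up → 17

RD = 0.062; NNH = 17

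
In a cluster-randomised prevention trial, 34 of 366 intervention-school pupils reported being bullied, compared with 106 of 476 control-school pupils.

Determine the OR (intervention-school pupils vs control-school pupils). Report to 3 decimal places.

OR = (34 × 370) / (332 × 106) = 12580/35192 ≈ 0.357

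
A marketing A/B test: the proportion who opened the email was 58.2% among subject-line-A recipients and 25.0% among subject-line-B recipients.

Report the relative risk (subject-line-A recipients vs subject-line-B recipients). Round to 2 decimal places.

RR = 0.5820 / 0.2500 = 2.33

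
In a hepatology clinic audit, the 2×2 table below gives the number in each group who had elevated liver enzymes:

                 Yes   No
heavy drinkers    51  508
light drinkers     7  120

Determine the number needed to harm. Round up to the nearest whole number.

28

risk, heavy drinkers = 51/559 = 0.091234
risk, light drinkers = 7/127 = 0.055118
absolute risk difference = 0.036116
1 / 0.036116 = 27.689 → round up → 28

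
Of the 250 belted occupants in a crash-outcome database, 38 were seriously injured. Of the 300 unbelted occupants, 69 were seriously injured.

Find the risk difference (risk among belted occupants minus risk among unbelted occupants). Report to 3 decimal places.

-0.078

risk, belted occupants = 38/250 = 0.1520
risk, unbelted occupants = 69/300 = 0.2300
risk difference = 0.1520 − 0.2300 = -0.078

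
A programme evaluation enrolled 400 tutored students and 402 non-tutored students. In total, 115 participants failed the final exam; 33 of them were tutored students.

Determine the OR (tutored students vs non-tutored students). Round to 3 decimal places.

tutored students without the outcome: 400 − 33 = 367
non-tutored students with the outcome: 115 − 33 = 82
non-tutored students without the outcome: 402 − 82 = 320
OR = (33 × 320) / (367 × 82) = 10560/30094 ≈ 0.351

0.351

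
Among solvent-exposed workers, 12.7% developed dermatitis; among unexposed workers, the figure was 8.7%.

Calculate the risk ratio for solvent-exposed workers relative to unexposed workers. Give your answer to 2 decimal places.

RR = 0.1270 / 0.0870 = 1.46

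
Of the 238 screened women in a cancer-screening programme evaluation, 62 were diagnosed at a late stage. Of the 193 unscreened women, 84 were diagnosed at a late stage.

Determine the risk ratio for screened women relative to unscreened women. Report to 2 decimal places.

risk, screened women = 62/238 = 0.2605
risk, unscreened women = 84/193 = 0.4352
RR = 0.2605 / 0.4352 = 0.60

0.60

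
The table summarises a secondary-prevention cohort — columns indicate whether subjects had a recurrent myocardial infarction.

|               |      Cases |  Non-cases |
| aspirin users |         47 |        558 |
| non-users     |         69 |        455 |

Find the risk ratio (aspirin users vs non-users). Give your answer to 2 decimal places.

risk, aspirin users = 47/605 = 0.0777
risk, non-users = 69/524 = 0.1317
RR = 0.0777 / 0.1317 = 0.59

RR = 0.59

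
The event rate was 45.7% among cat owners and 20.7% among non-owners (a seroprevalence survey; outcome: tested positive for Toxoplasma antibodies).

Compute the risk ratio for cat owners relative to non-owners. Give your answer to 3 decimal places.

RR = 0.4570 / 0.2070 = 2.208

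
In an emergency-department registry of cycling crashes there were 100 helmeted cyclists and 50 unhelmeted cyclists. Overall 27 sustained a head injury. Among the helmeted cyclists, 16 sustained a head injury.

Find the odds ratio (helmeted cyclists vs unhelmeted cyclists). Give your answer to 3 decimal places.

0.675

helmeted cyclists without the outcome: 100 − 16 = 84
unhelmeted cyclists with the outcome: 27 − 16 = 11
unhelmeted cyclists without the outcome: 50 − 11 = 39
odds, helmeted cyclists = 16/84 = 0.1905
odds, unhelmeted cyclists = 11/39 = 0.2821
OR = 0.1905 / 0.2821 = 0.675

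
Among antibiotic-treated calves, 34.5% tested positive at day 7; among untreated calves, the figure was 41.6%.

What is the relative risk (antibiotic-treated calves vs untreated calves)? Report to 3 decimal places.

RR = 0.3450 / 0.4160 = 0.829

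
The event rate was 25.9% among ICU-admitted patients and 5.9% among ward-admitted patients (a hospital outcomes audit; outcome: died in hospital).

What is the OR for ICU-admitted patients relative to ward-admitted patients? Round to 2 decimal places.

odds, ICU-admitted patients = 0.2590/0.7410 = 0.3495
odds, ward-admitted patients = 0.0590/0.9410 = 0.0627
OR = 0.3495 / 0.0627 = 5.57

5.57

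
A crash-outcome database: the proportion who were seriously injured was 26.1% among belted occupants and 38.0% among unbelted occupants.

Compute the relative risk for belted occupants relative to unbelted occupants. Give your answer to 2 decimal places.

RR = 0.2610 / 0.3800 = 0.69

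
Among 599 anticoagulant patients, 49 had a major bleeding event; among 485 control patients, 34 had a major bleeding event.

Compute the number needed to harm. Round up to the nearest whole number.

NNH ≈ 86

risk, anticoagulant patients = 49/599 = 0.081803
risk, control patients = 34/485 = 0.070103
absolute risk difference = 0.011700
1 / 0.011700 = 85.470 → round up → 86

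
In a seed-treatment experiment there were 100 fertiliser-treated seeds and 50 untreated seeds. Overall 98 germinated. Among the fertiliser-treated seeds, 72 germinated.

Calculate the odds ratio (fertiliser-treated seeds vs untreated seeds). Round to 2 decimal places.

fertiliser-treated seeds without the outcome: 100 − 72 = 28
untreated seeds with the outcome: 98 − 72 = 26
untreated seeds without the outcome: 50 − 26 = 24
OR = (72 × 24) / (28 × 26) = 1728/728 ≈ 2.37

2.37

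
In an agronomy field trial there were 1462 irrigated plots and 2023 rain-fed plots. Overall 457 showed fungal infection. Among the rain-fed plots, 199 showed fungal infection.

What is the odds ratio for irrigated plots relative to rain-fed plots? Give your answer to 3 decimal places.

1.964

irrigated plots with the outcome: 457 − 199 = 258
irrigated plots without the outcome: 1462 − 258 = 1204
rain-fed plots without the outcome: 2023 − 199 = 1824
odds, irrigated plots = 258/1204 = 0.2143
odds, rain-fed plots = 199/1824 = 0.1091
OR = 0.2143 / 0.1091 = 1.964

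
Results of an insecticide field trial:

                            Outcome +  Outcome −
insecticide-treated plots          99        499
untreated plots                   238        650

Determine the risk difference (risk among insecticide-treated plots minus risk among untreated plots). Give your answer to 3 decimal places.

risk, insecticide-treated plots = 99/598 = 0.1656
risk, untreated plots = 238/888 = 0.2680
risk difference = 0.1656 − 0.2680 = -0.102

RD = -0.102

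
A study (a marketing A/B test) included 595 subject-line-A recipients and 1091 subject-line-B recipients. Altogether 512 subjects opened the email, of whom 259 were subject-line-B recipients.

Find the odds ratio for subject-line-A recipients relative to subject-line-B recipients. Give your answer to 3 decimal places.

2.376

subject-line-A recipients with the outcome: 512 − 259 = 253
subject-line-A recipients without the outcome: 595 − 253 = 342
subject-line-B recipients without the outcome: 1091 − 259 = 832
OR = (253 × 832) / (342 × 259) = 210496/88578 ≈ 2.376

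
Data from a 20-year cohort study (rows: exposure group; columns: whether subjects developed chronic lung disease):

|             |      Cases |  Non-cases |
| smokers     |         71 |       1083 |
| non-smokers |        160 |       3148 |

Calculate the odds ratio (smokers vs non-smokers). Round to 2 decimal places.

OR: 1.29

odds, smokers = 71/1083 = 0.06556
odds, non-smokers = 160/3148 = 0.05083
OR = 0.06556 / 0.05083 = 1.29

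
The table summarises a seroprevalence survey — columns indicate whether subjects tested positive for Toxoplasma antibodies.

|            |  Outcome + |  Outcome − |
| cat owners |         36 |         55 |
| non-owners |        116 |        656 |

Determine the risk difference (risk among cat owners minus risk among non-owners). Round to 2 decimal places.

risk, cat owners = 36/91 = 0.3956
risk, non-owners = 116/772 = 0.1503
risk difference = 0.3956 − 0.1503 = 0.25

0.25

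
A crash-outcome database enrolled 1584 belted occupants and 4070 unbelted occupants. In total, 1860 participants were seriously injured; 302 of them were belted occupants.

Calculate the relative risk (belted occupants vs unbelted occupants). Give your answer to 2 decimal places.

belted occupants without the outcome: 1584 − 302 = 1282
unbelted occupants with the outcome: 1860 − 302 = 1558
unbelted occupants without the outcome: 4070 − 1558 = 2512
risk, belted occupants = 302/1584 = 0.1907
risk, unbelted occupants = 1558/4070 = 0.3828
RR = 0.1907 / 0.3828 = 0.50

RR ≈ 0.50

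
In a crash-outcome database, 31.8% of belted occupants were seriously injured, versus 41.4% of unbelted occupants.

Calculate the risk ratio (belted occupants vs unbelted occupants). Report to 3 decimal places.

RR = 0.3180 / 0.4140 = 0.768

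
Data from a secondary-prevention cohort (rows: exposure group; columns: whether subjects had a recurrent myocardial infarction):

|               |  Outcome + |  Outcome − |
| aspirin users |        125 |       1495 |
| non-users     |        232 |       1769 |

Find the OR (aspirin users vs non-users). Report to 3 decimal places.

odds, aspirin users = 125/1495 = 0.0836
odds, non-users = 232/1769 = 0.1311
OR = 0.0836 / 0.1311 = 0.638

0.638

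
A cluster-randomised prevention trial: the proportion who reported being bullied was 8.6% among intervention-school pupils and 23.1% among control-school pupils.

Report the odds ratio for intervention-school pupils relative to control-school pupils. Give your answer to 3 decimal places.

0.313

odds, intervention-school pupils = 0.0860/0.9140 = 0.0941
odds, control-school pupils = 0.2310/0.7690 = 0.3004
OR = 0.0941 / 0.3004 = 0.313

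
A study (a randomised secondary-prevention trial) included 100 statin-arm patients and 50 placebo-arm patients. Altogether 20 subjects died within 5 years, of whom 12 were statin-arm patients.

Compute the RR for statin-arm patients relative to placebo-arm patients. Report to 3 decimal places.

RR = 0.750

statin-arm patients without the outcome: 100 − 12 = 88
placebo-arm patients with the outcome: 20 − 12 = 8
placebo-arm patients without the outcome: 50 − 8 = 42
risk, statin-arm patients = 12/100 = 0.1200
risk, placebo-arm patients = 8/50 = 0.1600
RR = 0.1200 / 0.1600 = 0.750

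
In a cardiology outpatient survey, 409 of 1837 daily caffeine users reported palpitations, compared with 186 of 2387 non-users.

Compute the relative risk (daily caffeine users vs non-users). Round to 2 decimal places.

RR = 2.86

risk, daily caffeine users = 409/1837 = 0.2226
risk, non-users = 186/2387 = 0.0779
RR = 0.2226 / 0.0779 = 2.86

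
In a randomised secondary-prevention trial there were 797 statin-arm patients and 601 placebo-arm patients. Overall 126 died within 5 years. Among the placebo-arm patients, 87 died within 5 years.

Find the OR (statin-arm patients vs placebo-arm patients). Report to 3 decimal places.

statin-arm patients with the outcome: 126 − 87 = 39
statin-arm patients without the outcome: 797 − 39 = 758
placebo-arm patients without the outcome: 601 − 87 = 514
OR = (39 × 514) / (758 × 87) = 20046/65946 ≈ 0.304

OR = 0.304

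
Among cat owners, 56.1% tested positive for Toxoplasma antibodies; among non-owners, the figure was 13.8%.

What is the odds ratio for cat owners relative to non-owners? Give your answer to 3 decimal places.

OR = 7.982

odds, cat owners = 0.5610/0.4390 = 1.2779
odds, non-owners = 0.1380/0.8620 = 0.1601
OR = 1.2779 / 0.1601 = 7.982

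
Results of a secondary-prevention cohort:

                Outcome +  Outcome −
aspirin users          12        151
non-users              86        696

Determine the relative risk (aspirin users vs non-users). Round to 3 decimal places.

risk, aspirin users = 12/163 = 0.0736
risk, non-users = 86/782 = 0.1100
RR = 0.0736 / 0.1100 = 0.669

RR = 0.669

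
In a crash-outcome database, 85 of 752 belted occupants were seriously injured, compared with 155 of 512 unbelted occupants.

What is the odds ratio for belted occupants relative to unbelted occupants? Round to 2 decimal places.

OR = (85 × 357) / (667 × 155) = 30345/103385 ≈ 0.29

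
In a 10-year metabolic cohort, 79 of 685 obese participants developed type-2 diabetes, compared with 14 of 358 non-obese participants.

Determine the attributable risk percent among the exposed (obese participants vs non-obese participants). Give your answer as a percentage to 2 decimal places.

risk, obese participants = 79/685 = 0.11533
risk, non-obese participants = 14/358 = 0.03911
AR% = (0.11533 − 0.03911) / 0.11533 = 0.6609 → 66.09%

AR% = 66.09%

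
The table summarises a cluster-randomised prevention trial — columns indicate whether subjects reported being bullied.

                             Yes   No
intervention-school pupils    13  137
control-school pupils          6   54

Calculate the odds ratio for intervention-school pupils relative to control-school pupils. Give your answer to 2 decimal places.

OR = (13 × 54) / (137 × 6) = 702/822 ≈ 0.85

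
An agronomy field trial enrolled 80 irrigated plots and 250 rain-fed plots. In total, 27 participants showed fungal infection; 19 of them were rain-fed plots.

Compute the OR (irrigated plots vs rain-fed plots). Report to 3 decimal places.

irrigated plots with the outcome: 27 − 19 = 8
irrigated plots without the outcome: 80 − 8 = 72
rain-fed plots without the outcome: 250 − 19 = 231
OR = (8 × 231) / (72 × 19) = 1848/1368 ≈ 1.351

OR: 1.351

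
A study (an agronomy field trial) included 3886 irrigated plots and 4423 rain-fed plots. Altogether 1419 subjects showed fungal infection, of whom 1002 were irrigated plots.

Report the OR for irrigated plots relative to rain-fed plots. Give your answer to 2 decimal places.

irrigated plots without the outcome: 3886 − 1002 = 2884
rain-fed plots with the outcome: 1419 − 1002 = 417
rain-fed plots without the outcome: 4423 − 417 = 4006
OR = (1002 × 4006) / (2884 × 417) = 4014012/1202628 ≈ 3.34

OR ≈ 3.34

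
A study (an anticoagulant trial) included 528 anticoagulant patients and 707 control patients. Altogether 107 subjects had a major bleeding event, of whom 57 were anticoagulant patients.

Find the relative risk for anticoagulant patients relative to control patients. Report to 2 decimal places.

anticoagulant patients without the outcome: 528 − 57 = 471
control patients with the outcome: 107 − 57 = 50
control patients without the outcome: 707 − 50 = 657
risk, anticoagulant patients = 57/528 = 0.1080
risk, control patients = 50/707 = 0.0707
RR = 0.1080 / 0.0707 = 1.53

1.53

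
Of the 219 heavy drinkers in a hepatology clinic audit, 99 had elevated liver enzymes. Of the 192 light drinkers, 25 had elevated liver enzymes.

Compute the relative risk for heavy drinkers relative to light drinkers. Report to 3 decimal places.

risk, heavy drinkers = 99/219 = 0.4521
risk, light drinkers = 25/192 = 0.1302
RR = 0.4521 / 0.1302 = 3.472

RR ≈ 3.472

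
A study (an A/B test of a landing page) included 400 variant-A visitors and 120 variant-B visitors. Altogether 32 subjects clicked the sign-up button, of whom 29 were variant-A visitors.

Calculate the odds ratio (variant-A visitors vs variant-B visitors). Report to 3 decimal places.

variant-A visitors without the outcome: 400 − 29 = 371
variant-B visitors with the outcome: 32 − 29 = 3
variant-B visitors without the outcome: 120 − 3 = 117
OR = (29 × 117) / (371 × 3) = 3393/1113 ≈ 3.049

3.049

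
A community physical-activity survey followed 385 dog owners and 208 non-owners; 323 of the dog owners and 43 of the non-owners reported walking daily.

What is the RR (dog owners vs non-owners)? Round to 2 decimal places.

RR: 4.06

risk, dog owners = 323/385 = 0.8390
risk, non-owners = 43/208 = 0.2067
RR = 0.8390 / 0.2067 = 4.06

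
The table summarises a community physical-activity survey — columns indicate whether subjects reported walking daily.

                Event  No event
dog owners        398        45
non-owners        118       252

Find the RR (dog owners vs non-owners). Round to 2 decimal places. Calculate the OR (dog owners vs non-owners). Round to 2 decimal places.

RR = 2.82; OR = 18.89

risk, dog owners = 398/443 = 0.8984
risk, non-owners = 118/370 = 0.3189
RR = 0.8984 / 0.3189 = 2.82
odds, dog owners = 398/45 = 8.8444
odds, non-owners = 118/252 = 0.4683
OR = 8.8444 / 0.4683 = 18.89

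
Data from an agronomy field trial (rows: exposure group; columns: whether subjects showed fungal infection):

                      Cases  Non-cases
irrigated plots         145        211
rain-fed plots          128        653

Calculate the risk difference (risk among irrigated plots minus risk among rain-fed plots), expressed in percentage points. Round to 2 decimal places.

risk, irrigated plots = 145/356 = 0.4073
risk, rain-fed plots = 128/781 = 0.1639
risk difference = 0.4073 − 0.1639 = 0.2434 → 24.34 percentage points

RD = 24.34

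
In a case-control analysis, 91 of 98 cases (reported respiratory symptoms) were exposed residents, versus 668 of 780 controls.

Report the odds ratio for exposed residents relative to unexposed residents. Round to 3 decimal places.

OR = (91 × 112) / (668 × 7) = 10192/4676 ≈ 2.180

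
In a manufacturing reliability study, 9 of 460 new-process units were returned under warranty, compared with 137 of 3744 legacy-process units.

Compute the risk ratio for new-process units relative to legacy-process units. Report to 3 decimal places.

risk, new-process units = 9/460 = 0.01957
risk, legacy-process units = 137/3744 = 0.03659
RR = 0.01957 / 0.03659 = 0.535

0.535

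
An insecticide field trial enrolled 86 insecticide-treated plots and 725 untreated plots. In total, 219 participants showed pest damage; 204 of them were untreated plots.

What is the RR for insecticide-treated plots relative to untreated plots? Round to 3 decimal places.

insecticide-treated plots with the outcome: 219 − 204 = 15
insecticide-treated plots without the outcome: 86 − 15 = 71
untreated plots without the outcome: 725 − 204 = 521
risk, insecticide-treated plots = 15/86 = 0.1744
risk, untreated plots = 204/725 = 0.2814
RR = 0.1744 / 0.2814 = 0.620

RR = 0.620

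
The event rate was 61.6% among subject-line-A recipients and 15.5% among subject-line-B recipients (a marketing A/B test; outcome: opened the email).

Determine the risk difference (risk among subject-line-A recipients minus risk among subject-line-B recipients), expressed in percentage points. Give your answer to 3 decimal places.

risk difference = 0.6160 − 0.1550 = 0.4610 → 46.100 percentage points

RD ≈ 46.100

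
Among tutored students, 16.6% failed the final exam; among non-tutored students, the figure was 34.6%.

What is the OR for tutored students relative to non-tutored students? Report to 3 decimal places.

OR = 0.376

odds, tutored students = 0.1660/0.8340 = 0.1990
odds, non-tutored students = 0.3460/0.6540 = 0.5291
OR = 0.1990 / 0.5291 = 0.376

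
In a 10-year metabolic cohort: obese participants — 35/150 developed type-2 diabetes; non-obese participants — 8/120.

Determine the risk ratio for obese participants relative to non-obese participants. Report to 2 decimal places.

risk, obese participants = 35/150 = 0.2333
risk, non-obese participants = 8/120 = 0.0667
RR = 0.2333 / 0.0667 = 3.50

RR ≈ 3.50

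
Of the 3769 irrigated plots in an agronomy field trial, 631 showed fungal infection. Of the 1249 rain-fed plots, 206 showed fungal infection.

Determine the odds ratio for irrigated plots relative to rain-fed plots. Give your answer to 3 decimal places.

OR = (631 × 1043) / (3138 × 206) = 658133/646428 ≈ 1.018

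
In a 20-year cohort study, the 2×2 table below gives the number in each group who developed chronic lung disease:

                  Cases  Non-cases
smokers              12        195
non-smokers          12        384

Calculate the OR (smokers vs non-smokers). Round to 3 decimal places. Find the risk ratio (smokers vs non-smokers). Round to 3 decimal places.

OR = 1.969; RR = 1.913

OR = (12 × 384) / (195 × 12) = 4608/2340 ≈ 1.969
risk, smokers = 12/207 = 0.05797
risk, non-smokers = 12/396 = 0.03030
RR = 0.05797 / 0.03030 = 1.913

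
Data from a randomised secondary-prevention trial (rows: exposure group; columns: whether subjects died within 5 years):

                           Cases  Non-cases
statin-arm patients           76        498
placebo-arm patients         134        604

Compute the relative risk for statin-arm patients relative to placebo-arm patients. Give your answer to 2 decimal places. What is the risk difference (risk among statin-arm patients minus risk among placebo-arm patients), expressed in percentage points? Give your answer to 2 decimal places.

RR = 0.73; RD = -4.92

risk, statin-arm patients = 76/574 = 0.1324
risk, placebo-arm patients = 134/738 = 0.1816
RR = 0.1324 / 0.1816 = 0.73
risk difference = 0.1324 − 0.1816 = -0.0492 → -4.92 percentage points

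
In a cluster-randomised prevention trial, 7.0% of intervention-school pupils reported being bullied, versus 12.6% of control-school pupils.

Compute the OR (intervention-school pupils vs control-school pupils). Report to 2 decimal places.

odds, intervention-school pupils = 0.0700/0.9300 = 0.0753
odds, control-school pupils = 0.1260/0.8740 = 0.1442
OR = 0.0753 / 0.1442 = 0.52

0.52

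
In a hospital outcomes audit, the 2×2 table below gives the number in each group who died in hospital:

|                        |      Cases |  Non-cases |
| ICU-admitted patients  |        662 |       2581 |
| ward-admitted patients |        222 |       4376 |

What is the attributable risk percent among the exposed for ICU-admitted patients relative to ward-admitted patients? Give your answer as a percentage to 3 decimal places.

76.348%

risk, ICU-admitted patients = 662/3243 = 0.20413
risk, ward-admitted patients = 222/4598 = 0.04828
AR% = (0.20413 − 0.04828) / 0.20413 = 0.7635 → 76.348%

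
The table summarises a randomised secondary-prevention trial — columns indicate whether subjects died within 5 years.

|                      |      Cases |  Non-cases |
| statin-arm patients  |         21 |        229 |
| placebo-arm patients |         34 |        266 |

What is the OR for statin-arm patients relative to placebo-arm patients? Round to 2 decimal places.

OR = (21 × 266) / (229 × 34) = 5586/7786 ≈ 0.72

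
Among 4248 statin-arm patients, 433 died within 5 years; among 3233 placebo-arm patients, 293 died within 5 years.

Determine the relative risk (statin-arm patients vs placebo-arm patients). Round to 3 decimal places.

risk, statin-arm patients = 433/4248 = 0.1019
risk, placebo-arm patients = 293/3233 = 0.0906
RR = 0.1019 / 0.0906 = 1.125

RR: 1.125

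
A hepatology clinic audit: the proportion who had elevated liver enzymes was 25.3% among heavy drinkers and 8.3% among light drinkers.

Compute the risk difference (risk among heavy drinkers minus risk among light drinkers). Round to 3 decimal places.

risk difference = 0.2530 − 0.0830 = 0.170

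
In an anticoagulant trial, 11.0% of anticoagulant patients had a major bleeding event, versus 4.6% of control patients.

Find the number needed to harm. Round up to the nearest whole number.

absolute risk difference = 0.064000
1 / 0.064000 = 15.625 → round up → 16

NNH = 16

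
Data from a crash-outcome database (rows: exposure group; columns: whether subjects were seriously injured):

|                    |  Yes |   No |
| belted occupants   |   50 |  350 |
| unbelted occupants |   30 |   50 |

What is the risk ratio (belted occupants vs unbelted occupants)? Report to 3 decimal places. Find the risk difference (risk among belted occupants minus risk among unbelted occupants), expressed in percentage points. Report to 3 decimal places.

risk, belted occupants = 50/400 = 0.1250
risk, unbelted occupants = 30/80 = 0.3750
RR = 0.1250 / 0.3750 = 0.333
risk difference = 0.1250 − 0.3750 = -0.2500 → -25.000 percentage points

RR = 0.333; RD = -25.000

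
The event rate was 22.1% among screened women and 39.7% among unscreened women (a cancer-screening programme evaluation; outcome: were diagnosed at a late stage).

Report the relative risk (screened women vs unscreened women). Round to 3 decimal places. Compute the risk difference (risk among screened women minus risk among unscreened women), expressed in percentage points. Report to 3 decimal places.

RR = 0.557; RD = -17.600

RR = 0.2210 / 0.3970 = 0.557
risk difference = 0.2210 − 0.3970 = -0.1760 → -17.600 percentage points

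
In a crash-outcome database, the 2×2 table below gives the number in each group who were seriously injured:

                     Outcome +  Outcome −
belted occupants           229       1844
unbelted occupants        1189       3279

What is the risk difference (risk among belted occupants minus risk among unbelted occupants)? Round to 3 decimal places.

risk, belted occupants = 229/2073 = 0.1105
risk, unbelted occupants = 1189/4468 = 0.2661
risk difference = 0.1105 − 0.2661 = -0.156

-0.156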